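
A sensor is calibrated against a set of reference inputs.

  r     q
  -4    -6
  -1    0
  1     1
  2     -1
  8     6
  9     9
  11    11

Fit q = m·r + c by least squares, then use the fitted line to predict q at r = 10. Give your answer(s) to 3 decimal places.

The normal equations are: 288·m + 26·c = 273;  26·m + 7·c = 20.
(Σr·r = 288, Σr = 26, Σ1 = 7, Σr·q = 273, Σq = 20.)
Δ = 288·7 − 26² = 1340.
m = (273·7 − 26·20)/1340 = 1391/1340; c = (288·20 − 26·273)/1340 = -669/670.
At r = 10: q̂ = (1391/1340)·(10) + (-669/670)·(1) = 3143/335.

q̂ = 9.382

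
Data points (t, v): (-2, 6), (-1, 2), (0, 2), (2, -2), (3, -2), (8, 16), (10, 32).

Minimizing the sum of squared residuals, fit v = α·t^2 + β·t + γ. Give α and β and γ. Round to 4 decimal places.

α = 0.5271, β = -2.1378, γ = 0.1165

The normal equations are: 14210·α + 1538·β + 182·γ = 4224;  1538·α + 182·β + 20·γ = 424;  182·α + 20·β + 7·γ = 54.
Inverting the 3×3 Gram matrix, [α, β, γ]ᵀ = [9691/18384, -39301/18384, 357/3064]ᵀ.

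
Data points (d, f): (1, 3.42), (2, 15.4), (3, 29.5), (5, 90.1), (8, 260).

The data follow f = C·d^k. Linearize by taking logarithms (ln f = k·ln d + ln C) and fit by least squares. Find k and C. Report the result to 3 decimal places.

Taking logs, ln f = k·ln d + ln C, so regress ln f on ln d.
Σln d = 5.4806, Σ(ln d)² = 8.6018, Σln f = 17.4100, Σln d·ln f = 24.4205.
Equations: 8.6018·k + 5.4806·ln C = 24.4205;  5.4806·k + 5·ln C = 17.4100.
Δ = 8.6018·5 − (5.4806)² = 12.9714; k = (24.4205·5 − 5.4806·17.4100)/12.9714 = 2.05718, ln C = (8.6018·17.4100 − 5.4806·24.4205)/12.9714 = 1.22706, so C = exp(1.22706) = 3.41120.

k = 2.057, C = 3.411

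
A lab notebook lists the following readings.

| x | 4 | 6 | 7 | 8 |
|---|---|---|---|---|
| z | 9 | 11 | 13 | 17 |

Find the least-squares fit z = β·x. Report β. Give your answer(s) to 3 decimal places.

With design matrix M, MᵀM = [[165]] and Mᵀz = [329]ᵀ.
β = 329/165 = 1.99394.

β = 1.994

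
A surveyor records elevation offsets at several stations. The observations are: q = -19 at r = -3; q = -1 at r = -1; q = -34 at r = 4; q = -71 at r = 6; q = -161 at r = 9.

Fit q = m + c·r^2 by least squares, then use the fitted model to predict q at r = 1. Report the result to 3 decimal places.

q̂ = -2.518

MᵀM·[m, c]ᵀ = Mᵀq reads: 5·m + 143·c = -286;  143·m + 8195·c = -16313.
(Σ1 = 5, Σr^2 = 143, Σr^2·r^2 = 8195, Σq = -286, Σr^2·q = -16313.)
Eliminating c: 8195·(row 1) − 143·(row 2) gives 20526·m = 8195·(-286) − 143·(-16313) = -11011, so m = -1001/1866.
Then c = ((-16313) − 143·(-1001/1866))/8195 = -3697/1866.
At r = 1: q̂ = (-1001/1866)·(1) + (-3697/1866)·(1) = -783/311.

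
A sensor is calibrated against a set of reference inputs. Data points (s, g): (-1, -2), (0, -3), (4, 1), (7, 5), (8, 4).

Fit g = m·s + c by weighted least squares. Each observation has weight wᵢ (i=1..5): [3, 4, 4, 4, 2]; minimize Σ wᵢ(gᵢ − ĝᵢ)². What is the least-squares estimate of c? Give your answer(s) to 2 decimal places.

Sums needed: Σwᵢ·s·s = 391, Σwᵢ·s = 57, Σwᵢ·1 = 17.
Right-hand side: Σwᵢ·s·g = 226, Σwᵢ·g = 14.
So XᵀWX·[m, c]ᵀ = XᵀWg: [[391, 57]; [57, 17]]·[m, c]ᵀ = [226, 14]ᵀ.
det = 391·17 − 57² = 3398.
m = (226·17 − 57·14)/3398 = 1522/1699; c = (391·14 − 57·226)/3398 = -3704/1699.

c = -2.18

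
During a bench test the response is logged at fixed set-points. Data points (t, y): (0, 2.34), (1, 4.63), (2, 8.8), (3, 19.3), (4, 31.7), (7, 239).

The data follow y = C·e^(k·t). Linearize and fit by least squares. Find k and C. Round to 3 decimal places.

Taking logs, ln y = k·t + ln C, so regress ln y on t.
AᵀA = [[79.0000, 17.0000]; [17.0000, 6]], rhs = [66.9229, 16.4503]ᵀ  (here Σt = 17.0000, Σ(t)² = 79.0000, Σln y = 16.4503, Σt·ln y = 66.9229).
Slope k = (n·Σt·ln y − Σt·Σln y)/(n·Σ(t)² − (Σt)²) = (6·66.9229 − 17.0000·16.4503)/185.0000 = 0.65882; ln C = (Σln y − k·Σt)/n = 0.87507, so C = exp(0.87507) = 2.39905.

k = 0.659, C = 2.399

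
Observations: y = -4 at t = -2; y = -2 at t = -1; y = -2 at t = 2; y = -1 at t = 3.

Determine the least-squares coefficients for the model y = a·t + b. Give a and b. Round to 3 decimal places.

The normal equations are: 18·a + 2·b = 3;  2·a + 4·b = -9.
(Σt·t = 18, Σt = 2, Σ1 = 4, Σt·y = 3, Σy = -9.)
Eliminating b: 4·(row 1) − 2·(row 2) gives 68·a = 4·3 − 2·(-9) = 30, so a = 15/34.
Then b = ((-9) − 2·(15/34))/4 = -42/17.

a = 0.441, b = -2.471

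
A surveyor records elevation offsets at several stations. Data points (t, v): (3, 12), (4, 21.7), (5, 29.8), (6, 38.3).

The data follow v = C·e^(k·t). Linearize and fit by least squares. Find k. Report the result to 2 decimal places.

Linearized form: ln v = k·t + ln C. From the 4 transformed points,
Σt = 18.0000, Σ(t)² = 86.0000, Σln v = 12.6022, Σt·ln v = 58.6092.
Equations: 86.0000·k + 18.0000·ln C = 58.6092;  18.0000·k + 4·ln C = 12.6022.
Slope k = (n·Σt·ln v − Σt·Σln v)/(n·Σ(t)² − (Σt)²) = (4·58.6092 − 18.0000·12.6022)/20.0000 = 0.37988; ln C = (Σln v − k·Σt)/n = 1.44107.

k = 0.38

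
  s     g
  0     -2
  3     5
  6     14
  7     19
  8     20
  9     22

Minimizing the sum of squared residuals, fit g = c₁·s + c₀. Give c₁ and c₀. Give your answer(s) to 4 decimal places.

c₁ = 2.8000, c₀ = -2.4000

The normal equations are: 239·c₁ + 33·c₀ = 590;  33·c₁ + 6·c₀ = 78.
det = 239·6 − 33² = 345.
c₁ = (590·6 − 33·78)/345 = 14/5; c₀ = (239·78 − 33·590)/345 = -12/5.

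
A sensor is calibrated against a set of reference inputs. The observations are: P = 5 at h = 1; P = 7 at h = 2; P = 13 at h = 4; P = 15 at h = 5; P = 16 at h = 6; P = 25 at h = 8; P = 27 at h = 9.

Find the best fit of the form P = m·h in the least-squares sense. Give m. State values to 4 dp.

m = 3.0176

Sums needed: Σh·h = 227.
For XᵀP: Σh·P = 685.
m = 685/227 = 3.01762.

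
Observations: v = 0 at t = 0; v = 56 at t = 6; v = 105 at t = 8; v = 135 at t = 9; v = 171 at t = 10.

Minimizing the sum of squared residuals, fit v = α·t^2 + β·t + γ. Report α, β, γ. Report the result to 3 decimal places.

Normal-equation sums: Σt^2·t^2 = 21953, Σt^2·t = 2457, Σt^2 = 281, Σt·t = 281, Σt = 33, Σ1 = 5.
Moment sums: Σt^2·v = 36771, Σt·v = 4101, Σv = 467.
So AᵀA·[α, β, γ]ᵀ = Aᵀv: [[21953, 2457, 281]; [2457, 281, 33]; [281, 33, 5]]·[α, β, γ]ᵀ = [36771, 4101, 467]ᵀ.
Solving the 3×3 system (Gaussian elimination) gives α = 32183/16548, β = -13333/5516, γ = 223/4137.

α = 1.945, β = -2.417, γ = 0.054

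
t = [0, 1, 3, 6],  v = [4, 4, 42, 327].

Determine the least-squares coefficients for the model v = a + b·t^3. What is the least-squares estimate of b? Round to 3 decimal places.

b = 1.501

The normal equations are: 4·a + 244·b = 377;  244·a + 47386·b = 71770.
(Σ1 = 4, Σt^3 = 244, Σt^3·t^3 = 47386, Σv = 377, Σt^3·v = 71770.)
Δ = 4·47386 − 244² = 130008.
a = (377·47386 − 244·71770)/130008 = 176321/65004; b = (4·71770 − 244·377)/130008 = 48773/32502.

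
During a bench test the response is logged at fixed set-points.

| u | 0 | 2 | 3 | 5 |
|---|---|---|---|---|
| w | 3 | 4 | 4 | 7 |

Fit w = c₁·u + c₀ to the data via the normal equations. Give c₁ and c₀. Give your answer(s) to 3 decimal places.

c₁ = 0.769, c₀ = 2.577

Forming MᵀM = [[38, 10]; [10, 4]] and Mᵀw = [55, 18]ᵀ gives MᵀM·[c₁, c₀]ᵀ = Mᵀw.
Δ = 38·4 − 10² = 52.
c₁ = (55·4 − 10·18)/52 = 10/13; c₀ = (38·18 − 10·55)/52 = 67/26.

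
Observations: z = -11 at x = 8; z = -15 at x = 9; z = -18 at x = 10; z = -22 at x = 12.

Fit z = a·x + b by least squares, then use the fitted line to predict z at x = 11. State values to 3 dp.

Normal-equation sums: Σx·x = 389, Σx = 39, Σ1 = 4.
Moment sums: Σx·z = -667, Σz = -66.
MᵀM·[a, b]ᵀ = Mᵀz becomes [[389, 39]; [39, 4]]·[a, b]ᵀ = [-667, -66]ᵀ.
Determinant 389·4 − 39² = 35.
a = ((-667)·4 − 39·(-66))/35 = -94/35; b = (389·(-66) − 39·(-667))/35 = 339/35.
At x = 11: ẑ = (-94/35)·(11) + (339/35)·(1) = -139/7.

ẑ = -19.857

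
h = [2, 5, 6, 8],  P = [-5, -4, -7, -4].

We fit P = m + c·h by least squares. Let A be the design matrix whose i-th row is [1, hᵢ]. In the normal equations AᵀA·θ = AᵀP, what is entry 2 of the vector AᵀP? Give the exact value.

-104

Entry 2 ↔ basis h, so (AᵀP)_{2} = Σᵢ (h)·Pᵢ = (2)·(-5) + (5)·(-4) + (6)·(-7) + (8)·(-4) = -104.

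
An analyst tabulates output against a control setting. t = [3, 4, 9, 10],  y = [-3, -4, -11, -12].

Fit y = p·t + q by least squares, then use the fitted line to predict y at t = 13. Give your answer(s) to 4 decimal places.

The normal system MᵀM·[p, q]ᵀ = Mᵀy is [[206, 26]; [26, 4]]·[p, q]ᵀ = [-244, -30]ᵀ.
det = 206·4 − 26² = 148.
p = ((-244)·4 − 26·(-30))/148 = -49/37; q = (206·(-30) − 26·(-244))/148 = 41/37.
At t = 13: ŷ = (-49/37)·(13) + (41/37)·(1) = -596/37.

ŷ = -16.1081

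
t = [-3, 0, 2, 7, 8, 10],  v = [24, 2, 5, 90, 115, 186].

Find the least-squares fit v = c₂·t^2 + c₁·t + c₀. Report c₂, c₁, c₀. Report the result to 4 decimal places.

c₂ = 2.0075, c₁ = -1.6231, c₀ = 1.2093

From the data, Σt^2·t^2 = 16594, Σt^2·t = 1836, Σt^2 = 226, Σt·t = 226, Σt = 24, Σ1 = 6.
Right-hand side: Σt^2·v = 30606, Σt·v = 3348, Σv = 422.
So AᵀA·[c₂, c₁, c₀]ᵀ = Aᵀv: [[16594, 1836, 226]; [1836, 226, 24]; [226, 24, 6]]·[c₂, c₁, c₀]ᵀ = [30606, 3348, 422]ᵀ.
Row-reducing yields c₂ = 136975/68231, c₁ = -110748/68231, c₀ = 82514/68231.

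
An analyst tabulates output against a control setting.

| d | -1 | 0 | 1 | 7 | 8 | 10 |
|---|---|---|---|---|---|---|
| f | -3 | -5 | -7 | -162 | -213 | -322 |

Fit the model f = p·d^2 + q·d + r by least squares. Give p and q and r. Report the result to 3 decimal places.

Setting ∂/∂p … = 0 gives: 16499·p + 1855·q + 215·r = -53780;  1855·p + 215·q + 25·r = -6062;  215·p + 25·q + 6·r = -712.
(Σd^2·d^2 = 16499, Σd^2·d = 1855, Σd^2 = 215, Σd·d = 215, Σd = 25, Σ1 = 6, Σd^2·f = -53780, Σd·f = -6062, Σf = -712.)
Solving the 3×3 system (Gaussian elimination) gives p = -98369/32856, q = -331489/164280, r = -16297/5476.

p = -2.994, q = -2.018, r = -2.976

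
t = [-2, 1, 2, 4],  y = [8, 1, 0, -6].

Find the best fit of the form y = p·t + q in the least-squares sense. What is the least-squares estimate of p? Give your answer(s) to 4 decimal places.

p = -2.2800

Setting ∂/∂p … = 0 gives: 25·p + 5·q = -39;  5·p + 4·q = 3.
(Σt·t = 25, Σt = 5, Σ1 = 4, Σt·y = -39, Σy = 3.)
det = 25·4 − 5² = 75.
p = ((-39)·4 − 5·3)/75 = -57/25; q = (25·3 − 5·(-39))/75 = 18/5.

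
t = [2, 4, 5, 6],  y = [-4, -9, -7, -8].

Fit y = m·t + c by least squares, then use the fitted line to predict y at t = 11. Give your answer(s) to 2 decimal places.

Forming AᵀA = [[81, 17]; [17, 4]] and Aᵀy = [-127, -28]ᵀ gives AᵀA·[m, c]ᵀ = Aᵀy.
Determinant 81·4 − 17² = 35.
m = ((-127)·4 − 17·(-28))/35 = -32/35; c = (81·(-28) − 17·(-127))/35 = -109/35.
At t = 11: ŷ = (-32/35)·(11) + (-109/35)·(1) = -461/35.

ŷ = -13.17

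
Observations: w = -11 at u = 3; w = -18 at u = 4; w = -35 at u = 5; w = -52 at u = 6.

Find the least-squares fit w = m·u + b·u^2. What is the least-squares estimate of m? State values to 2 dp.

Sums needed: Σu·u = 86, Σu·u^2 = 432, Σu^2·u^2 = 2258.
Right-hand side: Σu·w = -592, Σu^2·w = -3134.
So XᵀX·[m, b]ᵀ = Xᵀw: [[86, 432]; [432, 2258]]·[m, b]ᵀ = [-592, -3134]ᵀ.
Eliminating b: 2258·(row 1) − 432·(row 2) gives 7564·m = 2258·(-592) − 432·(-3134) = 17152, so m = 4288/1891.
Then b = ((-3134) − 432·(4288/1891))/2258 = -3445/1891.

m = 2.27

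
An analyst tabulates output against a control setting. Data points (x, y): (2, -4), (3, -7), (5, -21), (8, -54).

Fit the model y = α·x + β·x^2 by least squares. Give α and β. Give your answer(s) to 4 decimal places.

α = 0.0334, β = -0.8473

Setting ∂/∂α … = 0 gives: 102·α + 672·β = -566;  672·α + 4818·β = -4060.
(Σx·x = 102, Σx·x^2 = 672, Σx^2·x^2 = 4818, Σx·y = -566, Σx^2·y = -4060.)
Eliminating β: 4818·(row 1) − 672·(row 2) gives 39852·α = 4818·(-566) − 672·(-4060) = 1332, so α = 37/1107.
Then β = ((-4060) − 672·(37/1107))/4818 = -938/1107.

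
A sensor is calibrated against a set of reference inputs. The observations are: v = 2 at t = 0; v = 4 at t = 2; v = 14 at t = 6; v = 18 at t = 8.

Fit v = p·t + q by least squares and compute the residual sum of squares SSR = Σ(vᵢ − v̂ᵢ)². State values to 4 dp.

Forming AᵀA = [[104, 16]; [16, 4]] and Aᵀv = [236, 38]ᵀ gives AᵀA·[p, q]ᵀ = Aᵀv.
det = 104·4 − 16² = 160.
p = (236·4 − 16·38)/160 = 21/10; q = (104·38 − 16·236)/160 = 11/10.
Residuals: 9/10, -13/10, 3/10, 1/10; SSR = 13/5.

SSR = 2.6000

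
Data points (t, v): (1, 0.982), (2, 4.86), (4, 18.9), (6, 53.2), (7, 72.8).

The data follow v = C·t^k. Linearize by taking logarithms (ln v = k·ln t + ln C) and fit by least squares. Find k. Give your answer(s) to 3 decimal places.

Taking logs, ln v = k·ln t + ln C, so regress ln v on ln t.
Over the data: Σln t = 5.8171, Σ(ln t)² = 9.3992, Σln v = 12.7638, Σln t·ln v = 20.6345.
Normal system: [[9.3992, 5.8171]; [5.8171, 5]]·[k, ln C]ᵀ = [20.6345, 12.7638]ᵀ.
Solving (det = 13.1574): k = 2.19831, ln C = -0.00480.

k = 2.198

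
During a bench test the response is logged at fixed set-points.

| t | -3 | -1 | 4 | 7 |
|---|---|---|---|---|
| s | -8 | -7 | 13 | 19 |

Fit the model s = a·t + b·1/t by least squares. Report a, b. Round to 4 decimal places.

From the data, Σt·t = 75, Σt·1/t = 4, Σ1/t·1/t = 8425/7056.
And Σt·s = 216, Σ1/t·s = 1313/84.
Normal equations: [[75, 4]; [4, 8425/7056]]·[a, b]ᵀ = [216, 1313/84]ᵀ.
Eliminating b: (8425/7056)·(row 1) − 4·(row 2) gives (172993/2352)·a = (8425/7056)·216 − 4·(1313/84) = 57443/294, so a = 459544/172993.
Then b = ((1313/84) − 4·(459544/172993))/(8425/7056) = 725172/172993.

a = 2.6564, b = 4.1919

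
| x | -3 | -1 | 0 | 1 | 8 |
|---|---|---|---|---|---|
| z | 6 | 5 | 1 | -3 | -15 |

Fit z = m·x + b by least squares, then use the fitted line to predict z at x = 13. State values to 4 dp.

ẑ = -25.2000

The normal equations are: 75·m + 5·b = -146;  5·m + 5·b = -6.
Determinant 75·5 − 5² = 350.
m = ((-146)·5 − 5·(-6))/350 = -2; b = (75·(-6) − 5·(-146))/350 = 4/5.
At x = 13: ẑ = (-2)·(13) + (4/5)·(1) = -126/5.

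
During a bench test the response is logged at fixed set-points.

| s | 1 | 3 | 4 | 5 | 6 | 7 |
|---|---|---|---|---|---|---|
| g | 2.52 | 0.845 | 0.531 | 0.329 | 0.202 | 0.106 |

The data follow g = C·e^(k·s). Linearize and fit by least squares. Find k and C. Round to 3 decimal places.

Taking logs, ln g = k·s + ln C, so regress ln g on s.
Σs = 26.0000, Σ(s)² = 136.0000, Σln g = -4.8327, Σs·ln g = -32.9786.
Equations: 136.0000·k + 26.0000·ln C = -32.9786;  26.0000·k + 6·ln C = -4.8327.
Slope k = (n·Σs·ln g − Σs·Σln g)/(n·Σ(s)² − (Σs)²) = (6·-32.9786 − 26.0000·-4.8327)/140.0000 = -0.51588; ln C = (Σln g − k·Σs)/n = 1.43002, so C = exp(1.43002) = 4.17877.

k = -0.516, C = 4.179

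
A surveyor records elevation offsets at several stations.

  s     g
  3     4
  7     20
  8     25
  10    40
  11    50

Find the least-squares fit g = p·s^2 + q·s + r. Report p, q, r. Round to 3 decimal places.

p = 0.469, q = -0.890, r = 2.544

Setting ∂/∂p … = 0 gives: 31219·p + 3213·q + 343·r = 12666;  3213·p + 343·q + 39·r = 1302;  343·p + 39·q + 5·r = 139.
Row-reducing yields p = 10945/23318, q = -20757/23318, r = 29659/11659.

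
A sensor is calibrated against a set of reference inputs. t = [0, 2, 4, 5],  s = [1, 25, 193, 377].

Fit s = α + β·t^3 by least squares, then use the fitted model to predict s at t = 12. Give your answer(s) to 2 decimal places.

ŝ = 5197.86

Setting ∂/∂α … = 0 gives: 4·α + 197·β = 596;  197·α + 19785·β = 59677.
det = 4·19785 − 197² = 40331.
α = (596·19785 − 197·59677)/40331 = 35491/40331; β = (4·59677 − 197·596)/40331 = 121296/40331.
At t = 12: ŝ = (35491/40331)·(1) + (121296/40331)·(1728) = 209634979/40331.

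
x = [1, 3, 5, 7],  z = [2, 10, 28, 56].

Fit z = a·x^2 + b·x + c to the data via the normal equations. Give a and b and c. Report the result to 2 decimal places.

Forming AᵀA = [[3108, 496, 84]; [496, 84, 16]; [84, 16, 4]] and Aᵀz = [3536, 564, 96]ᵀ gives AᵀA·[a, b, c]ᵀ = Aᵀz.
Inverting the 3×3 Gram matrix, [a, b, c]ᵀ = [5/4, -1, 7/4]ᵀ.

a = 1.25, b = -1.00, c = 1.75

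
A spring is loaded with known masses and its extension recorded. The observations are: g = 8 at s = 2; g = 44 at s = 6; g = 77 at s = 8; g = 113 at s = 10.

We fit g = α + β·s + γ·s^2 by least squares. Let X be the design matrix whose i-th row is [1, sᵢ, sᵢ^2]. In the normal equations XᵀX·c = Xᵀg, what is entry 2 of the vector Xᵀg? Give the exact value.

Entry 2 ↔ basis s, so (Xᵀg)_{2} = Σᵢ (s)·gᵢ = (2)·(8) + (6)·(44) + (8)·(77) + (10)·(113) = 2026.

2026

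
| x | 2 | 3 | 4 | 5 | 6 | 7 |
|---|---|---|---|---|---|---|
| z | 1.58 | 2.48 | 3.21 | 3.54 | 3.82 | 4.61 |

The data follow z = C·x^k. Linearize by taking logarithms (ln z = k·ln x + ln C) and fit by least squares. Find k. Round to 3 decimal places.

k = 0.805

Taking logs, ln z = k·ln x + ln C, so regress ln z on ln x.
Σln x = 8.5252, Σ(ln x)² = 13.1965, Σln z = 6.6646, Σln x·ln z = 10.3414.
Equations: 13.1965·k + 8.5252·ln C = 10.3414;  8.5252·k + 6·ln C = 6.6646.
Solving (det = 6.5005): k = 0.80487, ln C = -0.03285.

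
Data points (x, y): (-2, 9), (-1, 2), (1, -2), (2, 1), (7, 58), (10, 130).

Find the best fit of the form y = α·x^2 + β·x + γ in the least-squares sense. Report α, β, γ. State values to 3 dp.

Compute the Gram sums: Σx^2·x^2 = 12435, Σx^2·x = 1343, Σx^2 = 159, Σx·x = 159, Σx = 17, Σ1 = 6.
For Aᵀy: Σx^2·y = 15882, Σx·y = 1686, Σy = 198.
AᵀA·[α, β, γ]ᵀ = Aᵀy becomes [[12435, 1343, 159]; [1343, 159, 17]; [159, 17, 6]]·[α, β, γ]ᵀ = [15882, 1686, 198]ᵀ.
Solving the 3×3 system (Gaussian elimination) gives α = 2495/1638, β = -55/26, γ = -1123/819.

α = 1.523, β = -2.115, γ = -1.371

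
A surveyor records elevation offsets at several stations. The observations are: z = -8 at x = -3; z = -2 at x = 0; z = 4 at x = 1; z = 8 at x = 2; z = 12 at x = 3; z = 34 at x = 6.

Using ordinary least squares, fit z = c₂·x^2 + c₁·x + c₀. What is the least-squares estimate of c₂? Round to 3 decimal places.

Normal-equation sums: Σx^2·x^2 = 1475, Σx^2·x = 225, Σx^2 = 59, Σx·x = 59, Σx = 9, Σ1 = 6.
Right-hand side: Σx^2·z = 1296, Σx·z = 284, Σz = 48.
MᵀM·[c₂, c₁, c₀]ᵀ = Mᵀz becomes [[1475, 225, 59]; [225, 59, 9]; [59, 9, 6]]·[c₂, c₁, c₀]ᵀ = [1296, 284, 48]ᵀ.
Solving the 3×3 system (Gaussian elimination) gives c₂ = 141/364, c₁ = 1273/364, c₀ = -96/91.

c₂ = 0.387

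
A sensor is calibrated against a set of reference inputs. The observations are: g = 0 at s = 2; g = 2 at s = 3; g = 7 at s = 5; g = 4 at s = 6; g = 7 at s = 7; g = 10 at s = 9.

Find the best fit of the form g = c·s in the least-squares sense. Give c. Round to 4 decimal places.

Compute the Gram sums: Σs·s = 204.
Right-hand side: Σs·g = 204.
Normal equations: [[204]]·[c]ᵀ = [204]ᵀ.
c = 204/204 = 1.

c = 1.0000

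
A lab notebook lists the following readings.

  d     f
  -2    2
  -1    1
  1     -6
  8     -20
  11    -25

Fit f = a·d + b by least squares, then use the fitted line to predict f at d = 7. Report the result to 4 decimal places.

Setting ∂/∂a … = 0 gives: 191·a + 17·b = -446;  17·a + 5·b = -48.
(Σd·d = 191, Σd = 17, Σ1 = 5, Σd·f = -446, Σf = -48.)
det = 191·5 − 17² = 666.
a = ((-446)·5 − 17·(-48))/666 = -707/333; b = (191·(-48) − 17·(-446))/666 = -793/333.
At d = 7: f̂ = (-707/333)·(7) + (-793/333)·(1) = -638/37.

f̂ = -17.2432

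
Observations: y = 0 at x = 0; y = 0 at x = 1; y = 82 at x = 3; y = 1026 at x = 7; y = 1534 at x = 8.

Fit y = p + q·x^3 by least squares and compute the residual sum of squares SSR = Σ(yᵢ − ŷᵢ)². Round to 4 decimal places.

SSR = 10.4014

Normal-equation sums: Σ1 = 5, Σx^3 = 883, Σx^3·x^3 = 380523.
Moment sums: Σy = 2642, Σx^3·y = 1139540.
det = 5·380523 − 883² = 1122926.
p = (2642·380523 − 883·1139540)/1122926 = -436027/561463; q = (5·1139540 − 883·2642)/1122926 = 1682407/561463.
Residuals: 436027/561463, -1246380/561463, 1051004/561463, -568536/561463, 327885/561463; SSR = 5839982/561463.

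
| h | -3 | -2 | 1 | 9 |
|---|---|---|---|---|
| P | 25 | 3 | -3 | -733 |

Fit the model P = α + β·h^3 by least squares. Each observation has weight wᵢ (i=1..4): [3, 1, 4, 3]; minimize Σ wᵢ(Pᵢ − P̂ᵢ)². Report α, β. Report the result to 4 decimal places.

Sums needed: Σwᵢ·1 = 11, Σwᵢ·h^3 = 2102, Σwᵢ·h^3·h^3 = 1596578.
For MᵀWP: Σwᵢ·P = -2133, Σwᵢ·h^3·P = -1605132.
Eliminating β: 1596578·(row 1) − 2102·(row 2) gives 13143954·α = 1596578·(-2133) − 2102·(-1605132) = -31513410, so α = -5252235/2190659.
Then β = ((-1605132) − 2102·(-5252235/2190659))/1596578 = -2195481/2190659.

α = -2.3976, β = -1.0022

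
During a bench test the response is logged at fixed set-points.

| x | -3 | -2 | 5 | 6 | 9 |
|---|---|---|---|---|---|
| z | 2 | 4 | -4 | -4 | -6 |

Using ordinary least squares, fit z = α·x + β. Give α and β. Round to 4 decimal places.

α = -0.8000, β = 0.8000

Entries of MᵀM: Σx·x = 155, Σx = 15, Σ1 = 5.
For Mᵀz: Σx·z = -112, Σz = -8.
MᵀM·[α, β]ᵀ = Mᵀz becomes [[155, 15]; [15, 5]]·[α, β]ᵀ = [-112, -8]ᵀ.
Determinant 155·5 − 15² = 550.
α = ((-112)·5 − 15·(-8))/550 = -4/5; β = (155·(-8) − 15·(-112))/550 = 4/5.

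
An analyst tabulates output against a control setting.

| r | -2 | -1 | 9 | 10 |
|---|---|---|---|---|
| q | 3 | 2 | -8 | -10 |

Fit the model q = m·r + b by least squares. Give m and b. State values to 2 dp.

m = -1.05, b = 0.95

Forming XᵀX = [[186, 16]; [16, 4]] and Xᵀq = [-180, -13]ᵀ gives XᵀX·[m, b]ᵀ = Xᵀq.
det = 186·4 − 16² = 488.
m = ((-180)·4 − 16·(-13))/488 = -64/61; b = (186·(-13) − 16·(-180))/488 = 231/244.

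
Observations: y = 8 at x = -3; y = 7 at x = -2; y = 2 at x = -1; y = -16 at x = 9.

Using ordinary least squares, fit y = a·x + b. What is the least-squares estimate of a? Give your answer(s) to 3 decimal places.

a = -1.992

Normal-equation sums: Σx·x = 95, Σx = 3, Σ1 = 4.
And Σx·y = -184, Σy = 1.
Normal equations: [[95, 3]; [3, 4]]·[a, b]ᵀ = [-184, 1]ᵀ.
Eliminating b: 4·(row 1) − 3·(row 2) gives 371·a = 4·(-184) − 3·1 = -739, so a = -739/371.
Then b = (1 − 3·(-739/371))/4 = 647/371.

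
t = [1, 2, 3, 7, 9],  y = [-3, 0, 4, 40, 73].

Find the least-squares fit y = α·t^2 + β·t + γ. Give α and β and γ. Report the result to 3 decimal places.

XᵀX·[α, β, γ]ᵀ = Xᵀy reads: 9060·α + 1108·β + 144·γ = 7906;  1108·α + 144·β + 22·γ = 946;  144·α + 22·β + 5·γ = 114.
Row-reducing yields α = 1152/1067, β = -3065/2134, γ = -2107/1067.

α = 1.080, β = -1.436, γ = -1.975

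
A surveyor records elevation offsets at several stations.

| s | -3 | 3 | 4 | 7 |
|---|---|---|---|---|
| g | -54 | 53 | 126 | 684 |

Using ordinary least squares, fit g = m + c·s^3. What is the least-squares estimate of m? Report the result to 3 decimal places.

Compute the Gram sums: Σ1 = 4, Σs^3 = 407, Σs^3·s^3 = 123203.
For Aᵀg: Σg = 809, Σs^3·g = 245565.
AᵀA·[m, c]ᵀ = Aᵀg becomes [[4, 407]; [407, 123203]]·[m, c]ᵀ = [809, 245565]ᵀ.
det = 4·123203 − 407² = 327163.
m = (809·123203 − 407·245565)/327163 = -273728/327163; c = (4·245565 − 407·809)/327163 = 652997/327163.

m = -0.837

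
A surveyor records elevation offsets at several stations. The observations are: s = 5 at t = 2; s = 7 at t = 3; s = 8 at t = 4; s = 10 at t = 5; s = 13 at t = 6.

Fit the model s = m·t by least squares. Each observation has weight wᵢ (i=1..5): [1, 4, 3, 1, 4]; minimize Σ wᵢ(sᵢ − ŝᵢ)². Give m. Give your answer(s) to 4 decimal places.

From the data, Σwᵢ·t·t = 257.
Right-hand side: Σwᵢ·t·s = 552.
So MᵀWM·[m]ᵀ = MᵀWs: [[257]]·[m]ᵀ = [552]ᵀ.
Hence m = 552 / 257 ≈ 2.14786.

m = 2.1479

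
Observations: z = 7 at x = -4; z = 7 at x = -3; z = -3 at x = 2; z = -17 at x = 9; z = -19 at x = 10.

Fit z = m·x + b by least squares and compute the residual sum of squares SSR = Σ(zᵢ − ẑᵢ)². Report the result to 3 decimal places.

SSR = 2.117

Normal-equation sums: Σx·x = 210, Σx = 14, Σ1 = 5.
For Mᵀz: Σx·z = -398, Σz = -25.
Normal equations: [[210, 14]; [14, 5]]·[m, b]ᵀ = [-398, -25]ᵀ.
Determinant 210·5 − 14² = 854.
m = ((-398)·5 − 14·(-25))/854 = -820/427; b = (210·(-25) − 14·(-398))/854 = 23/61.
Residuals: -452/427, 368/427, 198/427, -40/427, -74/427; SSR = 904/427.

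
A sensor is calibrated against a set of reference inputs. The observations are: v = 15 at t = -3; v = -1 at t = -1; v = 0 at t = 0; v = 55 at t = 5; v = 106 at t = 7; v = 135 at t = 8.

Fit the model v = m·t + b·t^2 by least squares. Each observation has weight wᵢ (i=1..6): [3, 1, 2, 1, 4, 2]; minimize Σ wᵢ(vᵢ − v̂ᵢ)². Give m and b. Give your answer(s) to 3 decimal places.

m = 1.092, b = 1.991

Normal-equation sums: Σwᵢ·t·t = 377, Σwᵢ·t·t^2 = 2439, Σwᵢ·t^2·t^2 = 18665.
For AᵀWv: Σwᵢ·t·v = 5269, Σwᵢ·t^2·v = 39835.
AᵀWA·[m, b]ᵀ = AᵀWv becomes [[377, 2439]; [2439, 18665]]·[m, b]ᵀ = [5269, 39835]ᵀ.
Eliminating b: 18665·(row 1) − 2439·(row 2) gives 1087984·m = 18665·5269 − 2439·39835 = 1188320, so m = 74270/67999.
Then b = (39835 − 2439·(74270/67999))/18665 = 135419/67999.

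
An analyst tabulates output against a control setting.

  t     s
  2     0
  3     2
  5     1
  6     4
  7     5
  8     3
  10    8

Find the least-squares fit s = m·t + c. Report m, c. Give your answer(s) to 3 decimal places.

Entries of AᵀA: Σt·t = 287, Σt = 41, Σ1 = 7.
And Σt·s = 174, Σs = 23.
So AᵀA·[m, c]ᵀ = Aᵀs: [[287, 41]; [41, 7]]·[m, c]ᵀ = [174, 23]ᵀ.
Eliminating c: 7·(row 1) − 41·(row 2) gives 328·m = 7·174 − 41·23 = 275, so m = 275/328.
Then c = (23 − 41·(275/328))/7 = -13/8.

m = 0.838, c = -1.625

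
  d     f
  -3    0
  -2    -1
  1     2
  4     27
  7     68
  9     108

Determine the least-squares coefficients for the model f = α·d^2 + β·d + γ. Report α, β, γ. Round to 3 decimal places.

α = 1.052, β = 2.607, γ = -0.992

The normal system MᵀM·[α, β, γ]ᵀ = Mᵀf is [[9316, 1102, 160]; [1102, 160, 16]; [160, 16, 6]]·[α, β, γ]ᵀ = [12510, 1560, 204]ᵀ.
Row-reducing yields α = 35852/34095, β = 88879/34095, γ = -11278/11365.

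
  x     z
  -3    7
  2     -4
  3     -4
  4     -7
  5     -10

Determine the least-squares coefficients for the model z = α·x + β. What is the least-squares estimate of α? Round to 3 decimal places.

Forming MᵀM = [[63, 11]; [11, 5]] and Mᵀz = [-119, -18]ᵀ gives MᵀM·[α, β]ᵀ = Mᵀz.
Eliminating β: 5·(row 1) − 11·(row 2) gives 194·α = 5·(-119) − 11·(-18) = -397, so α = -397/194.
Then β = ((-18) − 11·(-397/194))/5 = 175/194.

α = -2.046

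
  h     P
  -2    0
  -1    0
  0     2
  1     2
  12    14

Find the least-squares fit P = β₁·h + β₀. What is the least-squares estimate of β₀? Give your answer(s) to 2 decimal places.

β₀ = 1.54

MᵀM·[β₁, β₀]ᵀ = MᵀP reads: 150·β₁ + 10·β₀ = 170;  10·β₁ + 5·β₀ = 18.
(Σh·h = 150, Σh = 10, Σ1 = 5, Σh·P = 170, ΣP = 18.)
det = 150·5 − 10² = 650.
β₁ = (170·5 − 10·18)/650 = 67/65; β₀ = (150·18 − 10·170)/650 = 20/13.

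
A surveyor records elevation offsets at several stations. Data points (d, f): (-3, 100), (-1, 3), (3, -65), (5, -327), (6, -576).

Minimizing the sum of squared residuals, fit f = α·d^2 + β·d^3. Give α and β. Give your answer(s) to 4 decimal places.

α = 1.9785, β = -3.0015

Entries of MᵀM: Σd^2·d^2 = 2084, Σd^2·d^3 = 10900, Σd^3·d^3 = 63740.
Moment sums: Σd^2·f = -28593, Σd^3·f = -169749.
Normal equations: [[2084, 10900]; [10900, 63740]]·[α, β]ᵀ = [-28593, -169749]ᵀ.
Determinant 2084·63740 − 10900² = 14024160.
α = ((-28593)·63740 − 10900·(-169749))/14024160 = 77073/38956; β = (2084·(-169749) − 10900·(-28593))/14024160 = -146157/48695.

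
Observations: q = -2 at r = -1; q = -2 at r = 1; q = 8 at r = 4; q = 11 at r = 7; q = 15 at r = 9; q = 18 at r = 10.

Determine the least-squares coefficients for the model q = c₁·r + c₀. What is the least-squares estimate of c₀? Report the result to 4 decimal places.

c₀ = -1.3878

From the data, Σr·r = 248, Σr = 30, Σ1 = 6.
Right-hand side: Σr·q = 424, Σq = 48.
Eliminating c₀: 6·(row 1) − 30·(row 2) gives 588·c₁ = 6·424 − 30·48 = 1104, so c₁ = 92/49.
Then c₀ = (48 − 30·(92/49))/6 = -68/49.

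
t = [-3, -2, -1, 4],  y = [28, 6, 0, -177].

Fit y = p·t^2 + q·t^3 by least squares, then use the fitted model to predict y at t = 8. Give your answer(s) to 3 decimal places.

With design matrix M, MᵀM = [[354, 748]; [748, 4890]] and Mᵀy = [-2556, -12132]ᵀ.
det = 354·4890 − 748² = 1171556.
p = ((-2556)·4890 − 748·(-12132))/1171556 = -856026/292889; q = (354·(-12132) − 748·(-2556))/1171556 = -595710/292889.
At t = 8: ŷ = (-856026/292889)·(64) + (-595710/292889)·(512) = -359789184/292889.

ŷ = -1228.415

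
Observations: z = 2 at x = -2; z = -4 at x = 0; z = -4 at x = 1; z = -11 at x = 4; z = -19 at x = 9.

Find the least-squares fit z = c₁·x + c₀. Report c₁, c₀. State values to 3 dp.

c₁ = -1.866, c₀ = -2.721

With design matrix A, AᵀA = [[102, 12]; [12, 5]] and Aᵀz = [-223, -36]ᵀ.
Δ = 102·5 − 12² = 366.
c₁ = ((-223)·5 − 12·(-36))/366 = -683/366; c₀ = (102·(-36) − 12·(-223))/366 = -166/61.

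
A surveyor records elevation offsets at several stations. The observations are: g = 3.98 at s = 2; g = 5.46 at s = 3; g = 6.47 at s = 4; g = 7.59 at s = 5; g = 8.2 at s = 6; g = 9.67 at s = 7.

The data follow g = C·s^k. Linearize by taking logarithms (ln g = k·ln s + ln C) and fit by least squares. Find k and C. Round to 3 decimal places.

k = 0.681, C = 2.520

Taking logs, ln g = k·ln s + ln C, so regress ln g on ln s.
Σln s = 8.5252, Σ(ln s)² = 13.1965, Σln g = 11.3459, Σln s·ln g = 16.8582.
Equations: 13.1965·k + 8.5252·ln C = 16.8582;  8.5252·k + 6·ln C = 11.3459.
Solving (det = 6.5005): k = 0.68051, ln C = 0.92407, so C = exp(0.92407) = 2.51953.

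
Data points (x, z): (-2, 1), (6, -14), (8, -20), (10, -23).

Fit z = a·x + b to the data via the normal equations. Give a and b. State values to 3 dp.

a = -2.024, b = -2.867

The normal equations are: 204·a + 22·b = -476;  22·a + 4·b = -56.
(Σx·x = 204, Σx = 22, Σ1 = 4, Σx·z = -476, Σz = -56.)
Eliminating b: 4·(row 1) − 22·(row 2) gives 332·a = 4·(-476) − 22·(-56) = -672, so a = -168/83.
Then b = ((-56) − 22·(-168/83))/4 = -238/83.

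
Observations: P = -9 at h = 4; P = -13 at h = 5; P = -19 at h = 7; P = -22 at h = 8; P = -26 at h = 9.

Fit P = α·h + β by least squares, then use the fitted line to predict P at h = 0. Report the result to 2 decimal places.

AᵀA·[α, β]ᵀ = AᵀP reads: 235·α + 33·β = -644;  33·α + 5·β = -89.
Determinant 235·5 − 33² = 86.
α = ((-644)·5 − 33·(-89))/86 = -283/86; β = (235·(-89) − 33·(-644))/86 = 337/86.
At h = 0: P̂ = (-283/86)·(0) + (337/86)·(1) = 337/86.

P̂ = 3.92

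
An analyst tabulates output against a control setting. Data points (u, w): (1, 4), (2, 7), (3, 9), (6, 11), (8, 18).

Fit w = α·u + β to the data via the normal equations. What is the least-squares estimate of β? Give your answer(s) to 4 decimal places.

Compute the Gram sums: Σu·u = 114, Σu = 20, Σ1 = 5.
Moment sums: Σu·w = 255, Σw = 49.
AᵀA·[α, β]ᵀ = Aᵀw becomes [[114, 20]; [20, 5]]·[α, β]ᵀ = [255, 49]ᵀ.
Eliminating β: 5·(row 1) − 20·(row 2) gives 170·α = 5·255 − 20·49 = 295, so α = 59/34.
Then β = (49 − 20·(59/34))/5 = 243/85.

β = 2.8588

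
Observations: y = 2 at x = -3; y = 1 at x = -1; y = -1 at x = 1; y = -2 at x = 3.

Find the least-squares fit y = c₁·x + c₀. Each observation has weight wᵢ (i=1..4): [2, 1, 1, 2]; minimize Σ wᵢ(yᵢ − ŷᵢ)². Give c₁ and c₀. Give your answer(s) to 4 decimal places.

AᵀWA·[c₁, c₀]ᵀ = AᵀWy reads: 38·c₁ + 0·c₀ = -26;  0·c₁ + 6·c₀ = 0.
Eliminating c₀: 6·(row 1) − 0·(row 2) gives 228·c₁ = 6·(-26) − 0·0 = -156, so c₁ = -13/19.
Then c₀ = (0 − 0·(-13/19))/6 = 0.

c₁ = -0.6842, c₀ = 0.0000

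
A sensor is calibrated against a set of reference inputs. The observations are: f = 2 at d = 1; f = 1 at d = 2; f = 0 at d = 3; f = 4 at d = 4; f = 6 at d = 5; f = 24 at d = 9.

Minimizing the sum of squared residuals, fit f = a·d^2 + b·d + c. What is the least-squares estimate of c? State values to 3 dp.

The normal system AᵀA·[a, b, c]ᵀ = Aᵀf is [[7540, 954, 136]; [954, 136, 24]; [136, 24, 6]]·[a, b, c]ᵀ = [2164, 266, 37]ᵀ.
Row-reducing yields a = 5/11, b = -94/55, c = 27/10.

c = 2.700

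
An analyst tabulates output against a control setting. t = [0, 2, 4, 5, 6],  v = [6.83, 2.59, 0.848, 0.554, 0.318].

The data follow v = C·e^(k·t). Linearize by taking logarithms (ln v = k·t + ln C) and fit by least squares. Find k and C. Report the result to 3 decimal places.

Taking logs, ln v = k·t + ln C, so regress ln v on t.
AᵀA = [[81.0000, 17.0000]; [17.0000, 5]], rhs = [-8.5834, 0.9718]ᵀ  (here Σt = 17.0000, Σ(t)² = 81.0000, Σln v = 0.9718, Σt·ln v = -8.5834).
Δ = 81.0000·5 − (17.0000)² = 116.0000; k = (-8.5834·5 − 17.0000·0.9718)/116.0000 = -0.51239, ln C = (81.0000·0.9718 − 17.0000·-8.5834)/116.0000 = 1.93650, so C = exp(1.93650) = 6.93444.

k = -0.512, C = 6.934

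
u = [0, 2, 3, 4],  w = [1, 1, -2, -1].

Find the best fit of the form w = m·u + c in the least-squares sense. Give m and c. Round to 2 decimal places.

m = -0.66, c = 1.23

Forming MᵀM = [[29, 9]; [9, 4]] and Mᵀw = [-8, -1]ᵀ gives MᵀM·[m, c]ᵀ = Mᵀw.
Δ = 29·4 − 9² = 35.
m = ((-8)·4 − 9·(-1))/35 = -23/35; c = (29·(-1) − 9·(-8))/35 = 43/35.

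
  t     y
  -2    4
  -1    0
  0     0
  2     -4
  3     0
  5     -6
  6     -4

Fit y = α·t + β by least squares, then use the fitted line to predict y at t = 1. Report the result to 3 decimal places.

Sums needed: Σt·t = 79, Σt = 13, Σ1 = 7.
Right-hand side: Σt·y = -70, Σy = -10.
Normal equations: [[79, 13]; [13, 7]]·[α, β]ᵀ = [-70, -10]ᵀ.
Eliminating β: 7·(row 1) − 13·(row 2) gives 384·α = 7·(-70) − 13·(-10) = -360, so α = -15/16.
Then β = ((-10) − 13·(-15/16))/7 = 5/16.
At t = 1: ŷ = (-15/16)·(1) + (5/16)·(1) = -5/8.

ŷ = -0.625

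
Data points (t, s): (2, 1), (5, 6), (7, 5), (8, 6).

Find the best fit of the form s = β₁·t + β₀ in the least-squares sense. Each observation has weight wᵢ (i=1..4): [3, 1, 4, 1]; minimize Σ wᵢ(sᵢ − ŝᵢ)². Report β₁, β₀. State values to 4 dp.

Compute the Gram sums: Σwᵢ·t·t = 297, Σwᵢ·t = 47, Σwᵢ·1 = 9.
And Σwᵢ·t·s = 224, Σwᵢ·s = 35.
So AᵀWA·[β₁, β₀]ᵀ = AᵀWs: [[297, 47]; [47, 9]]·[β₁, β₀]ᵀ = [224, 35]ᵀ.
Determinant 297·9 − 47² = 464.
β₁ = (224·9 − 47·35)/464 = 371/464; β₀ = (297·35 − 47·224)/464 = -133/464.

β₁ = 0.7996, β₀ = -0.2866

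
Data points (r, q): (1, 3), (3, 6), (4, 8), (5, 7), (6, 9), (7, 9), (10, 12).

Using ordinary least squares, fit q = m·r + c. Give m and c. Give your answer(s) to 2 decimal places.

Entries of MᵀM: Σr·r = 236, Σr = 36, Σ1 = 7.
For Mᵀq: Σr·q = 325, Σq = 54.
Normal equations: [[236, 36]; [36, 7]]·[m, c]ᵀ = [325, 54]ᵀ.
Eliminating c: 7·(row 1) − 36·(row 2) gives 356·m = 7·325 − 36·54 = 331, so m = 331/356.
Then c = (54 − 36·(331/356))/7 = 261/89.

m = 0.93, c = 2.93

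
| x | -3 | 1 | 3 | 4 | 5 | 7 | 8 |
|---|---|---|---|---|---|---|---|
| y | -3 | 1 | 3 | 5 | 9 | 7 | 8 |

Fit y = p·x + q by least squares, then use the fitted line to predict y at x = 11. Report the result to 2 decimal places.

Normal-equation sums: Σx·x = 173, Σx = 25, Σ1 = 7.
And Σx·y = 197, Σy = 30.
So AᵀA·[p, q]ᵀ = Aᵀy: [[173, 25]; [25, 7]]·[p, q]ᵀ = [197, 30]ᵀ.
det = 173·7 − 25² = 586.
p = (197·7 − 25·30)/586 = 629/586; q = (173·30 − 25·197)/586 = 265/586.
At x = 11: ŷ = (629/586)·(11) + (265/586)·(1) = 3592/293.

ŷ = 12.26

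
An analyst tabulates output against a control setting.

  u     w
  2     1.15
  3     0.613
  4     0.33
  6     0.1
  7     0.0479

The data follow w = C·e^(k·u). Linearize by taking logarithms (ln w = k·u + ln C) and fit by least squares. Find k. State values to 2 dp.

k = -0.63

Taking logs, ln w = k·u + ln C, so regress ln w on u.
Sums: Σu = 22.0000, Σ(u)² = 114.0000, Σln w = -6.7995, Σu·ln w = -40.7093.
Normal system: [[114.0000, 22.0000]; [22.0000, 5]]·[k, ln C]ᵀ = [-40.7093, -6.7995]ᵀ.
Δ = 114.0000·5 − (22.0000)² = 86.0000; k = (-40.7093·5 − 22.0000·-6.7995)/86.0000 = -0.62741, ln C = (114.0000·-6.7995 − 22.0000·-40.7093)/86.0000 = 1.40069.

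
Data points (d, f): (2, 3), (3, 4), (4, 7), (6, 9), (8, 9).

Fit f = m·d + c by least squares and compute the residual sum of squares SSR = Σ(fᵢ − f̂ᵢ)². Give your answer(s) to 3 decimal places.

The normal equations are: 129·m + 23·c = 172;  23·m + 5·c = 32.
Determinant 129·5 − 23² = 116.
m = (172·5 − 23·32)/116 = 31/29; c = (129·32 − 23·172)/116 = 43/29.
Residuals: -18/29, -20/29, 36/29, 32/29, -30/29; SSR = 136/29.

SSR = 4.690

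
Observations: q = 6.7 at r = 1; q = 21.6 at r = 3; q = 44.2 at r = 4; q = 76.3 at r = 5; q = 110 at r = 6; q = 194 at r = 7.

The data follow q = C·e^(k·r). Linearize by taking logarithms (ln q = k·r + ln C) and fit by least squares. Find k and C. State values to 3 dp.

k = 0.560, C = 4.124

With ln qᵢ as the transformed response and rᵢ as the regressor:
AᵀA = [[136.0000, 26.0000]; [26.0000, 6]], rhs = [113.0263, 23.0665]ᵀ  (here Σr = 26.0000, Σ(r)² = 136.0000, Σln q = 23.0665, Σr·ln q = 113.0263).
Solving (det = 140.0000): k = 0.56020, ln C = 1.41689, so C = exp(1.41689) = 4.12426.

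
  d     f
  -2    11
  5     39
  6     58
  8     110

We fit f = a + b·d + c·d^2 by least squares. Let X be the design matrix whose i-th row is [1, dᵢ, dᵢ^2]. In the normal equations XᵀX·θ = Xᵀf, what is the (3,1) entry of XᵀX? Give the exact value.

129

Row 3 ↔ basis d^2, column 1 ↔ basis 1, so (XᵀX)_{3,1} = Σᵢ d^2 = (4)·(1) + (25)·(1) + (36)·(1) + (64)·(1) = 129.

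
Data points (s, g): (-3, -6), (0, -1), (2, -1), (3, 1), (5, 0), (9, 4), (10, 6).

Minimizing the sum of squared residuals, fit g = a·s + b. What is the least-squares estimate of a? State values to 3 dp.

Normal-equation sums: Σs·s = 228, Σs = 26, Σ1 = 7.
For Mᵀg: Σs·g = 115, Σg = 3.
So MᵀM·[a, b]ᵀ = Mᵀg: [[228, 26]; [26, 7]]·[a, b]ᵀ = [115, 3]ᵀ.
Δ = 228·7 − 26² = 920.
a = (115·7 − 26·3)/920 = 727/920; b = (228·3 − 26·115)/920 = -1153/460.

a = 0.790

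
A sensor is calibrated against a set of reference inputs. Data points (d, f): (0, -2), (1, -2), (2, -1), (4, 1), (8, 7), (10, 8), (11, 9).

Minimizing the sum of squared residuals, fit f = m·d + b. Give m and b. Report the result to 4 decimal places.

Entries of XᵀX: Σd·d = 306, Σd = 36, Σ1 = 7.
For Xᵀf: Σd·f = 235, Σf = 20.
So XᵀX·[m, b]ᵀ = Xᵀf: [[306, 36]; [36, 7]]·[m, b]ᵀ = [235, 20]ᵀ.
Eliminating b: 7·(row 1) − 36·(row 2) gives 846·m = 7·235 − 36·20 = 925, so m = 925/846.
Then b = (20 − 36·(925/846))/7 = -130/47.

m = 1.0934, b = -2.7660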